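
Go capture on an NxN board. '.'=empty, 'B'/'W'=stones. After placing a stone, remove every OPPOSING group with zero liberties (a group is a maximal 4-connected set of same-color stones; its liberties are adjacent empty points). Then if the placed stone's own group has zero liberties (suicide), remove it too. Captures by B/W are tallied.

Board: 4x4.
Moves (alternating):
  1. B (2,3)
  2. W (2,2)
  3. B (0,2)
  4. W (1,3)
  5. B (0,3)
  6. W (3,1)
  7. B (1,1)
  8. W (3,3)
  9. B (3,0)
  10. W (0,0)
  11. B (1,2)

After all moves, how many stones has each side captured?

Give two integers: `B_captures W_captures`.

Answer: 0 1

Derivation:
Move 1: B@(2,3) -> caps B=0 W=0
Move 2: W@(2,2) -> caps B=0 W=0
Move 3: B@(0,2) -> caps B=0 W=0
Move 4: W@(1,3) -> caps B=0 W=0
Move 5: B@(0,3) -> caps B=0 W=0
Move 6: W@(3,1) -> caps B=0 W=0
Move 7: B@(1,1) -> caps B=0 W=0
Move 8: W@(3,3) -> caps B=0 W=1
Move 9: B@(3,0) -> caps B=0 W=1
Move 10: W@(0,0) -> caps B=0 W=1
Move 11: B@(1,2) -> caps B=0 W=1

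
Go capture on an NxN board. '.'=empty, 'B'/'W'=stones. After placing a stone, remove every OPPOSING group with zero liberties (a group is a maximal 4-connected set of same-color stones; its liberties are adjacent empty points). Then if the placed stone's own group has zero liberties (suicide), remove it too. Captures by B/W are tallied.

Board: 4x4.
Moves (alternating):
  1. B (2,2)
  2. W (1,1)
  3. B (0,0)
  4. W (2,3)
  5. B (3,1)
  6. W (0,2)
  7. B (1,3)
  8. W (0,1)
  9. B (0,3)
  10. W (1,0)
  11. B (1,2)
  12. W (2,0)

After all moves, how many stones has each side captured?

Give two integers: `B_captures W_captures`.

Move 1: B@(2,2) -> caps B=0 W=0
Move 2: W@(1,1) -> caps B=0 W=0
Move 3: B@(0,0) -> caps B=0 W=0
Move 4: W@(2,3) -> caps B=0 W=0
Move 5: B@(3,1) -> caps B=0 W=0
Move 6: W@(0,2) -> caps B=0 W=0
Move 7: B@(1,3) -> caps B=0 W=0
Move 8: W@(0,1) -> caps B=0 W=0
Move 9: B@(0,3) -> caps B=0 W=0
Move 10: W@(1,0) -> caps B=0 W=1
Move 11: B@(1,2) -> caps B=0 W=1
Move 12: W@(2,0) -> caps B=0 W=1

Answer: 0 1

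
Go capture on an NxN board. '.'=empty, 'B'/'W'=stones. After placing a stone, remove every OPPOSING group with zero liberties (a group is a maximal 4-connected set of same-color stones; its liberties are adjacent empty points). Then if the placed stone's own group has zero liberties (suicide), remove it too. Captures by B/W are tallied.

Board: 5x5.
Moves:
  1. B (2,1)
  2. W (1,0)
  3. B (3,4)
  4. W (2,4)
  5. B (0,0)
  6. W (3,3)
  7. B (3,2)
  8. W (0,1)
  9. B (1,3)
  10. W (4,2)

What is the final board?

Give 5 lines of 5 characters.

Answer: .W...
W..B.
.B..W
..BWB
..W..

Derivation:
Move 1: B@(2,1) -> caps B=0 W=0
Move 2: W@(1,0) -> caps B=0 W=0
Move 3: B@(3,4) -> caps B=0 W=0
Move 4: W@(2,4) -> caps B=0 W=0
Move 5: B@(0,0) -> caps B=0 W=0
Move 6: W@(3,3) -> caps B=0 W=0
Move 7: B@(3,2) -> caps B=0 W=0
Move 8: W@(0,1) -> caps B=0 W=1
Move 9: B@(1,3) -> caps B=0 W=1
Move 10: W@(4,2) -> caps B=0 W=1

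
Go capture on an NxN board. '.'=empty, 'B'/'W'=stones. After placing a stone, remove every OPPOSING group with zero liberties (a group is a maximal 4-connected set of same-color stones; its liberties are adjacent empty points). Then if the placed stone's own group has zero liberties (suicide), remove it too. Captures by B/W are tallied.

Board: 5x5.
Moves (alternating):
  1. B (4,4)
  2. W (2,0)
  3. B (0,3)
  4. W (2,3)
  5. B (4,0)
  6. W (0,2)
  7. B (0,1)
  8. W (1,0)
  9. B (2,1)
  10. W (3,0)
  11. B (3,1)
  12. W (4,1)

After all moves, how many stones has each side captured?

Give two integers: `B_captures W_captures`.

Answer: 0 1

Derivation:
Move 1: B@(4,4) -> caps B=0 W=0
Move 2: W@(2,0) -> caps B=0 W=0
Move 3: B@(0,3) -> caps B=0 W=0
Move 4: W@(2,3) -> caps B=0 W=0
Move 5: B@(4,0) -> caps B=0 W=0
Move 6: W@(0,2) -> caps B=0 W=0
Move 7: B@(0,1) -> caps B=0 W=0
Move 8: W@(1,0) -> caps B=0 W=0
Move 9: B@(2,1) -> caps B=0 W=0
Move 10: W@(3,0) -> caps B=0 W=0
Move 11: B@(3,1) -> caps B=0 W=0
Move 12: W@(4,1) -> caps B=0 W=1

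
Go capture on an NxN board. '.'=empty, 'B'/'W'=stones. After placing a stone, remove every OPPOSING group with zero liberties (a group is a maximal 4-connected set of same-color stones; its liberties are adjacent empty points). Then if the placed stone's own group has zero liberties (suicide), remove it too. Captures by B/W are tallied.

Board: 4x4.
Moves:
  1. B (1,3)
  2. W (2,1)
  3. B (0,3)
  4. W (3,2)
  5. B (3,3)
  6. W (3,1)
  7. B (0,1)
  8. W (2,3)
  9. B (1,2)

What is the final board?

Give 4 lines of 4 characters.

Answer: .B.B
..BB
.W.W
.WW.

Derivation:
Move 1: B@(1,3) -> caps B=0 W=0
Move 2: W@(2,1) -> caps B=0 W=0
Move 3: B@(0,3) -> caps B=0 W=0
Move 4: W@(3,2) -> caps B=0 W=0
Move 5: B@(3,3) -> caps B=0 W=0
Move 6: W@(3,1) -> caps B=0 W=0
Move 7: B@(0,1) -> caps B=0 W=0
Move 8: W@(2,3) -> caps B=0 W=1
Move 9: B@(1,2) -> caps B=0 W=1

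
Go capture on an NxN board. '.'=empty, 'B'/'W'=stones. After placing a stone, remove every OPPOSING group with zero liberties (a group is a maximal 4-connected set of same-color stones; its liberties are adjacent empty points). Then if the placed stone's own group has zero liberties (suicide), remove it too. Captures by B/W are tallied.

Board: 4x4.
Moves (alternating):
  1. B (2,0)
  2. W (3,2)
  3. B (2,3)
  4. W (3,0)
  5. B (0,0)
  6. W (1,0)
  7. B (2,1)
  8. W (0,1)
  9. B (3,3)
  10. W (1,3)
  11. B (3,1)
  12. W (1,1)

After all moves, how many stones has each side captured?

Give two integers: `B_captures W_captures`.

Answer: 1 1

Derivation:
Move 1: B@(2,0) -> caps B=0 W=0
Move 2: W@(3,2) -> caps B=0 W=0
Move 3: B@(2,3) -> caps B=0 W=0
Move 4: W@(3,0) -> caps B=0 W=0
Move 5: B@(0,0) -> caps B=0 W=0
Move 6: W@(1,0) -> caps B=0 W=0
Move 7: B@(2,1) -> caps B=0 W=0
Move 8: W@(0,1) -> caps B=0 W=1
Move 9: B@(3,3) -> caps B=0 W=1
Move 10: W@(1,3) -> caps B=0 W=1
Move 11: B@(3,1) -> caps B=1 W=1
Move 12: W@(1,1) -> caps B=1 W=1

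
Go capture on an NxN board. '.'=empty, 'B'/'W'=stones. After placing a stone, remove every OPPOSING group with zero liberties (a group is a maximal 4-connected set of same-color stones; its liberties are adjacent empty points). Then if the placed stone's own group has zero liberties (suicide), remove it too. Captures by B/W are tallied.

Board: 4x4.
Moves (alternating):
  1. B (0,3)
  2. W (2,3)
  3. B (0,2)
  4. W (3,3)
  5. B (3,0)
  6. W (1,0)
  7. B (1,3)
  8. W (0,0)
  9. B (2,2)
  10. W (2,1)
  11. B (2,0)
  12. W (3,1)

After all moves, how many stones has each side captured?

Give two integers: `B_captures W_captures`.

Answer: 0 2

Derivation:
Move 1: B@(0,3) -> caps B=0 W=0
Move 2: W@(2,3) -> caps B=0 W=0
Move 3: B@(0,2) -> caps B=0 W=0
Move 4: W@(3,3) -> caps B=0 W=0
Move 5: B@(3,0) -> caps B=0 W=0
Move 6: W@(1,0) -> caps B=0 W=0
Move 7: B@(1,3) -> caps B=0 W=0
Move 8: W@(0,0) -> caps B=0 W=0
Move 9: B@(2,2) -> caps B=0 W=0
Move 10: W@(2,1) -> caps B=0 W=0
Move 11: B@(2,0) -> caps B=0 W=0
Move 12: W@(3,1) -> caps B=0 W=2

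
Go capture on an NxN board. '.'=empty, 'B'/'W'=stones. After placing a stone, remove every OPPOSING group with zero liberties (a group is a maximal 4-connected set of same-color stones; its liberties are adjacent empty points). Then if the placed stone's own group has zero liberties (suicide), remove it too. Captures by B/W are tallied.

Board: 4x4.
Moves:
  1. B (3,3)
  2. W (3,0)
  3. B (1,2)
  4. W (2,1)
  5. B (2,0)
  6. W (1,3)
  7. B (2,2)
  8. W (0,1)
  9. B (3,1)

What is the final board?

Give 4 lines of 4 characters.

Answer: .W..
..BW
BWB.
.B.B

Derivation:
Move 1: B@(3,3) -> caps B=0 W=0
Move 2: W@(3,0) -> caps B=0 W=0
Move 3: B@(1,2) -> caps B=0 W=0
Move 4: W@(2,1) -> caps B=0 W=0
Move 5: B@(2,0) -> caps B=0 W=0
Move 6: W@(1,3) -> caps B=0 W=0
Move 7: B@(2,2) -> caps B=0 W=0
Move 8: W@(0,1) -> caps B=0 W=0
Move 9: B@(3,1) -> caps B=1 W=0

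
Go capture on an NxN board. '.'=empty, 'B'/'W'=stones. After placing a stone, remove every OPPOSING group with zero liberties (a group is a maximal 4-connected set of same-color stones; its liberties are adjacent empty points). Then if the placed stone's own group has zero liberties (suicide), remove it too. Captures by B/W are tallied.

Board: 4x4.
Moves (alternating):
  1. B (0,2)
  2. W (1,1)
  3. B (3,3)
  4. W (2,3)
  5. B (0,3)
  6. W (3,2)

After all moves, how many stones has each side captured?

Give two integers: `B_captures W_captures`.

Answer: 0 1

Derivation:
Move 1: B@(0,2) -> caps B=0 W=0
Move 2: W@(1,1) -> caps B=0 W=0
Move 3: B@(3,3) -> caps B=0 W=0
Move 4: W@(2,3) -> caps B=0 W=0
Move 5: B@(0,3) -> caps B=0 W=0
Move 6: W@(3,2) -> caps B=0 W=1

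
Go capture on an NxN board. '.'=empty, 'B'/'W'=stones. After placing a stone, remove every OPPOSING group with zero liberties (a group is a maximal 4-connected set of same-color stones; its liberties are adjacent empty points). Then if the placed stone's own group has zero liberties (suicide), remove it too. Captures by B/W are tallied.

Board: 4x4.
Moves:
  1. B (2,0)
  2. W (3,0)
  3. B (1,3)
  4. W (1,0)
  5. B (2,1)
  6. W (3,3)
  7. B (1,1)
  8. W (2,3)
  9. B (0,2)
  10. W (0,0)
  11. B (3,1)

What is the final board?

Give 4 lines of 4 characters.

Move 1: B@(2,0) -> caps B=0 W=0
Move 2: W@(3,0) -> caps B=0 W=0
Move 3: B@(1,3) -> caps B=0 W=0
Move 4: W@(1,0) -> caps B=0 W=0
Move 5: B@(2,1) -> caps B=0 W=0
Move 6: W@(3,3) -> caps B=0 W=0
Move 7: B@(1,1) -> caps B=0 W=0
Move 8: W@(2,3) -> caps B=0 W=0
Move 9: B@(0,2) -> caps B=0 W=0
Move 10: W@(0,0) -> caps B=0 W=0
Move 11: B@(3,1) -> caps B=1 W=0

Answer: W.B.
WB.B
BB.W
.B.W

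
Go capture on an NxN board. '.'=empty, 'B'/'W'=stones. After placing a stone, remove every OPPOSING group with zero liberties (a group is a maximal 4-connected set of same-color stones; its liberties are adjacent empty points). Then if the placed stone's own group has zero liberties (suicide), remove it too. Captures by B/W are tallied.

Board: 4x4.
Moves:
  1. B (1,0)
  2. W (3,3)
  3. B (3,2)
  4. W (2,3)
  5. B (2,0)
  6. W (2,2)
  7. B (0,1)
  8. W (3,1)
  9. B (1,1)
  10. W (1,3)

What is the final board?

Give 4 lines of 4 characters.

Move 1: B@(1,0) -> caps B=0 W=0
Move 2: W@(3,3) -> caps B=0 W=0
Move 3: B@(3,2) -> caps B=0 W=0
Move 4: W@(2,3) -> caps B=0 W=0
Move 5: B@(2,0) -> caps B=0 W=0
Move 6: W@(2,2) -> caps B=0 W=0
Move 7: B@(0,1) -> caps B=0 W=0
Move 8: W@(3,1) -> caps B=0 W=1
Move 9: B@(1,1) -> caps B=0 W=1
Move 10: W@(1,3) -> caps B=0 W=1

Answer: .B..
BB.W
B.WW
.W.W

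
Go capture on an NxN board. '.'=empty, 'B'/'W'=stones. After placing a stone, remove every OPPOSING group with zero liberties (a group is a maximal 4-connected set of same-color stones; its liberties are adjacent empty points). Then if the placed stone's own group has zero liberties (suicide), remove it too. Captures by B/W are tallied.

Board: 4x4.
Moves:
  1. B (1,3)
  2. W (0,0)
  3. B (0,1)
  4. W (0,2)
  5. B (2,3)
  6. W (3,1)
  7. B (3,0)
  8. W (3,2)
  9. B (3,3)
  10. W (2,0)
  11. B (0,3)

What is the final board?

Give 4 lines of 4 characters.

Answer: WBWB
...B
W..B
.WWB

Derivation:
Move 1: B@(1,3) -> caps B=0 W=0
Move 2: W@(0,0) -> caps B=0 W=0
Move 3: B@(0,1) -> caps B=0 W=0
Move 4: W@(0,2) -> caps B=0 W=0
Move 5: B@(2,3) -> caps B=0 W=0
Move 6: W@(3,1) -> caps B=0 W=0
Move 7: B@(3,0) -> caps B=0 W=0
Move 8: W@(3,2) -> caps B=0 W=0
Move 9: B@(3,3) -> caps B=0 W=0
Move 10: W@(2,0) -> caps B=0 W=1
Move 11: B@(0,3) -> caps B=0 W=1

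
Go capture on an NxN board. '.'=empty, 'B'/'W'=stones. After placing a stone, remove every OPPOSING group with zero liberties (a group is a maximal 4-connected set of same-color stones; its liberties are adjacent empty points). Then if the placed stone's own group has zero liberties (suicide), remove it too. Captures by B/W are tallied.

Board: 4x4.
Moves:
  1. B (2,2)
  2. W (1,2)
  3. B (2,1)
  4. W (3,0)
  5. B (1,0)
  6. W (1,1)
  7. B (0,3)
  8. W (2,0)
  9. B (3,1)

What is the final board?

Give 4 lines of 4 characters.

Move 1: B@(2,2) -> caps B=0 W=0
Move 2: W@(1,2) -> caps B=0 W=0
Move 3: B@(2,1) -> caps B=0 W=0
Move 4: W@(3,0) -> caps B=0 W=0
Move 5: B@(1,0) -> caps B=0 W=0
Move 6: W@(1,1) -> caps B=0 W=0
Move 7: B@(0,3) -> caps B=0 W=0
Move 8: W@(2,0) -> caps B=0 W=0
Move 9: B@(3,1) -> caps B=2 W=0

Answer: ...B
BWW.
.BB.
.B..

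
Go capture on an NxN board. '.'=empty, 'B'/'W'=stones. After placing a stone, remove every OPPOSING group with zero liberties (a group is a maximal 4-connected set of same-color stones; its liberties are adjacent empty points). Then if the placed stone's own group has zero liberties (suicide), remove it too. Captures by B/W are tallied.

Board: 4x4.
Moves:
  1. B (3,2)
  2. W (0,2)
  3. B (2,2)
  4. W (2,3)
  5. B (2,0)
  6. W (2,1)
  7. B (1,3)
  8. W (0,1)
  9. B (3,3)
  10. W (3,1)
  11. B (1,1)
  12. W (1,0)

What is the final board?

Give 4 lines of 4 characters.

Move 1: B@(3,2) -> caps B=0 W=0
Move 2: W@(0,2) -> caps B=0 W=0
Move 3: B@(2,2) -> caps B=0 W=0
Move 4: W@(2,3) -> caps B=0 W=0
Move 5: B@(2,0) -> caps B=0 W=0
Move 6: W@(2,1) -> caps B=0 W=0
Move 7: B@(1,3) -> caps B=0 W=0
Move 8: W@(0,1) -> caps B=0 W=0
Move 9: B@(3,3) -> caps B=1 W=0
Move 10: W@(3,1) -> caps B=1 W=0
Move 11: B@(1,1) -> caps B=1 W=0
Move 12: W@(1,0) -> caps B=1 W=0

Answer: .WW.
WB.B
BWB.
.WBB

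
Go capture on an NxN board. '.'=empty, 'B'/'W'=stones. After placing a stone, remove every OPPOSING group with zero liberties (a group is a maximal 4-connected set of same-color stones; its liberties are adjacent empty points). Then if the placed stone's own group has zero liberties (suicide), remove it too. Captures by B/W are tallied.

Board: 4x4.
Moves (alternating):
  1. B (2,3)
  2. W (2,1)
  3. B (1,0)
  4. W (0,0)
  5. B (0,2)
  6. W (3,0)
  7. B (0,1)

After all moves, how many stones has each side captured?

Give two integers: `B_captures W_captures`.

Move 1: B@(2,3) -> caps B=0 W=0
Move 2: W@(2,1) -> caps B=0 W=0
Move 3: B@(1,0) -> caps B=0 W=0
Move 4: W@(0,0) -> caps B=0 W=0
Move 5: B@(0,2) -> caps B=0 W=0
Move 6: W@(3,0) -> caps B=0 W=0
Move 7: B@(0,1) -> caps B=1 W=0

Answer: 1 0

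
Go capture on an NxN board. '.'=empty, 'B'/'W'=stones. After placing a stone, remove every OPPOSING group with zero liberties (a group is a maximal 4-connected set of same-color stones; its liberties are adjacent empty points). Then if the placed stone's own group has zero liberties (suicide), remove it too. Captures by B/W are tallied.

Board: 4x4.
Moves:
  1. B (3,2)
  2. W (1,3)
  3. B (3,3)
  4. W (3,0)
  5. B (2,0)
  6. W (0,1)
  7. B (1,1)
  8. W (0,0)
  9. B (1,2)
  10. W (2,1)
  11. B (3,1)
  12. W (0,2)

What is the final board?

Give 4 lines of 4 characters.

Move 1: B@(3,2) -> caps B=0 W=0
Move 2: W@(1,3) -> caps B=0 W=0
Move 3: B@(3,3) -> caps B=0 W=0
Move 4: W@(3,0) -> caps B=0 W=0
Move 5: B@(2,0) -> caps B=0 W=0
Move 6: W@(0,1) -> caps B=0 W=0
Move 7: B@(1,1) -> caps B=0 W=0
Move 8: W@(0,0) -> caps B=0 W=0
Move 9: B@(1,2) -> caps B=0 W=0
Move 10: W@(2,1) -> caps B=0 W=0
Move 11: B@(3,1) -> caps B=1 W=0
Move 12: W@(0,2) -> caps B=1 W=0

Answer: WWW.
.BBW
BW..
.BBB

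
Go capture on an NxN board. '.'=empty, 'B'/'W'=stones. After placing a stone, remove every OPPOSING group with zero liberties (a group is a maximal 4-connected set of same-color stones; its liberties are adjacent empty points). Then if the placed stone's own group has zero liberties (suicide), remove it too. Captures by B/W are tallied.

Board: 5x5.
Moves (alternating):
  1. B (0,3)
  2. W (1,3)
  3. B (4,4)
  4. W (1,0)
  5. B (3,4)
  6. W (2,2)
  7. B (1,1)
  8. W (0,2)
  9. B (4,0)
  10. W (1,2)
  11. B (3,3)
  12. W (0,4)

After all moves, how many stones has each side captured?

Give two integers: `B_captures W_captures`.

Move 1: B@(0,3) -> caps B=0 W=0
Move 2: W@(1,3) -> caps B=0 W=0
Move 3: B@(4,4) -> caps B=0 W=0
Move 4: W@(1,0) -> caps B=0 W=0
Move 5: B@(3,4) -> caps B=0 W=0
Move 6: W@(2,2) -> caps B=0 W=0
Move 7: B@(1,1) -> caps B=0 W=0
Move 8: W@(0,2) -> caps B=0 W=0
Move 9: B@(4,0) -> caps B=0 W=0
Move 10: W@(1,2) -> caps B=0 W=0
Move 11: B@(3,3) -> caps B=0 W=0
Move 12: W@(0,4) -> caps B=0 W=1

Answer: 0 1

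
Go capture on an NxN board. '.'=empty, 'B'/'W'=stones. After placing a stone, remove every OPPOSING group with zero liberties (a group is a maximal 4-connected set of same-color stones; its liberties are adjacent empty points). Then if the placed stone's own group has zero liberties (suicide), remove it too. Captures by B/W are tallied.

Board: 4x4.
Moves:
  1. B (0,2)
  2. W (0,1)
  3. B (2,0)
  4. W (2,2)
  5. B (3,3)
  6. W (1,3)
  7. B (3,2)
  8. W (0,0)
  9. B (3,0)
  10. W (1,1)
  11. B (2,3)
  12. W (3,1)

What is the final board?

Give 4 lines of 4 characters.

Move 1: B@(0,2) -> caps B=0 W=0
Move 2: W@(0,1) -> caps B=0 W=0
Move 3: B@(2,0) -> caps B=0 W=0
Move 4: W@(2,2) -> caps B=0 W=0
Move 5: B@(3,3) -> caps B=0 W=0
Move 6: W@(1,3) -> caps B=0 W=0
Move 7: B@(3,2) -> caps B=0 W=0
Move 8: W@(0,0) -> caps B=0 W=0
Move 9: B@(3,0) -> caps B=0 W=0
Move 10: W@(1,1) -> caps B=0 W=0
Move 11: B@(2,3) -> caps B=0 W=0
Move 12: W@(3,1) -> caps B=0 W=3

Answer: WWB.
.W.W
B.W.
BW..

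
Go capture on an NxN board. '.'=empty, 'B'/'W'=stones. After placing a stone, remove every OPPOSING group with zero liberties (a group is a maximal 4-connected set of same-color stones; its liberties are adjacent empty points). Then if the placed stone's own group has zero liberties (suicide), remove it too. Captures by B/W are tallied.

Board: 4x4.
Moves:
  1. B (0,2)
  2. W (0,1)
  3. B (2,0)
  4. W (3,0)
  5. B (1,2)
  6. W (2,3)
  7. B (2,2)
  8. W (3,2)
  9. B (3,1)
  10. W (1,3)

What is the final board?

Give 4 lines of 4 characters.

Answer: .WB.
..BW
B.BW
.BW.

Derivation:
Move 1: B@(0,2) -> caps B=0 W=0
Move 2: W@(0,1) -> caps B=0 W=0
Move 3: B@(2,0) -> caps B=0 W=0
Move 4: W@(3,0) -> caps B=0 W=0
Move 5: B@(1,2) -> caps B=0 W=0
Move 6: W@(2,3) -> caps B=0 W=0
Move 7: B@(2,2) -> caps B=0 W=0
Move 8: W@(3,2) -> caps B=0 W=0
Move 9: B@(3,1) -> caps B=1 W=0
Move 10: W@(1,3) -> caps B=1 W=0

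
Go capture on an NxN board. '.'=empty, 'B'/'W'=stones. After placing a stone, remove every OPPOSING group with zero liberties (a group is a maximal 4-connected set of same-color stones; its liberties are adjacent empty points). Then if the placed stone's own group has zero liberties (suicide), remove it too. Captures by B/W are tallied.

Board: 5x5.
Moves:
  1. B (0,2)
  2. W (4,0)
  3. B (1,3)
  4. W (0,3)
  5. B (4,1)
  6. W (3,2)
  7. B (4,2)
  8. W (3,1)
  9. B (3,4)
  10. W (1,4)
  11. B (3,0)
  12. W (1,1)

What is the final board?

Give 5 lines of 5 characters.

Move 1: B@(0,2) -> caps B=0 W=0
Move 2: W@(4,0) -> caps B=0 W=0
Move 3: B@(1,3) -> caps B=0 W=0
Move 4: W@(0,3) -> caps B=0 W=0
Move 5: B@(4,1) -> caps B=0 W=0
Move 6: W@(3,2) -> caps B=0 W=0
Move 7: B@(4,2) -> caps B=0 W=0
Move 8: W@(3,1) -> caps B=0 W=0
Move 9: B@(3,4) -> caps B=0 W=0
Move 10: W@(1,4) -> caps B=0 W=0
Move 11: B@(3,0) -> caps B=1 W=0
Move 12: W@(1,1) -> caps B=1 W=0

Answer: ..BW.
.W.BW
.....
BWW.B
.BB..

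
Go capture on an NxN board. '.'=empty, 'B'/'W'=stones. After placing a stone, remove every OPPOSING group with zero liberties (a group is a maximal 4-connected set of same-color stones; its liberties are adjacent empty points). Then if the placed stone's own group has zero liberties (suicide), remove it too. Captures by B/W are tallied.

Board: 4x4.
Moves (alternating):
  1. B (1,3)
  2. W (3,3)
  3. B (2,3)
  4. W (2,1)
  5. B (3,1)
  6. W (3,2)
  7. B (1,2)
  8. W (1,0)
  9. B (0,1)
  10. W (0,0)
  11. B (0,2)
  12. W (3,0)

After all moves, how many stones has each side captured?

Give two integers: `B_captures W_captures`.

Move 1: B@(1,3) -> caps B=0 W=0
Move 2: W@(3,3) -> caps B=0 W=0
Move 3: B@(2,3) -> caps B=0 W=0
Move 4: W@(2,1) -> caps B=0 W=0
Move 5: B@(3,1) -> caps B=0 W=0
Move 6: W@(3,2) -> caps B=0 W=0
Move 7: B@(1,2) -> caps B=0 W=0
Move 8: W@(1,0) -> caps B=0 W=0
Move 9: B@(0,1) -> caps B=0 W=0
Move 10: W@(0,0) -> caps B=0 W=0
Move 11: B@(0,2) -> caps B=0 W=0
Move 12: W@(3,0) -> caps B=0 W=1

Answer: 0 1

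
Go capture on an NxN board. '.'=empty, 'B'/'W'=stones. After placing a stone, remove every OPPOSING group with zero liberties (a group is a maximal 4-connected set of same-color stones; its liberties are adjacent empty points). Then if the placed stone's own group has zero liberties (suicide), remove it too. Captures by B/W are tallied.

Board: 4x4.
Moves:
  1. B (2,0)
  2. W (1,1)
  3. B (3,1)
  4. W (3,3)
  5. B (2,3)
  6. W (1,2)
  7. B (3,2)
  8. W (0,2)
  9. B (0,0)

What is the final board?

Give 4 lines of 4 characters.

Move 1: B@(2,0) -> caps B=0 W=0
Move 2: W@(1,1) -> caps B=0 W=0
Move 3: B@(3,1) -> caps B=0 W=0
Move 4: W@(3,3) -> caps B=0 W=0
Move 5: B@(2,3) -> caps B=0 W=0
Move 6: W@(1,2) -> caps B=0 W=0
Move 7: B@(3,2) -> caps B=1 W=0
Move 8: W@(0,2) -> caps B=1 W=0
Move 9: B@(0,0) -> caps B=1 W=0

Answer: B.W.
.WW.
B..B
.BB.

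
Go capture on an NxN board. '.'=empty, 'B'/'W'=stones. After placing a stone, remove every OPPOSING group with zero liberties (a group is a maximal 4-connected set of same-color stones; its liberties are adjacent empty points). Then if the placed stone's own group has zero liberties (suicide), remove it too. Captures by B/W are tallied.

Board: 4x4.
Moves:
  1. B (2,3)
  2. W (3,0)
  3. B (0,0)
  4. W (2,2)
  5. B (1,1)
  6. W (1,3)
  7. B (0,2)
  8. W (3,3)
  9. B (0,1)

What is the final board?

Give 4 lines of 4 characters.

Answer: BBB.
.B.W
..W.
W..W

Derivation:
Move 1: B@(2,3) -> caps B=0 W=0
Move 2: W@(3,0) -> caps B=0 W=0
Move 3: B@(0,0) -> caps B=0 W=0
Move 4: W@(2,2) -> caps B=0 W=0
Move 5: B@(1,1) -> caps B=0 W=0
Move 6: W@(1,3) -> caps B=0 W=0
Move 7: B@(0,2) -> caps B=0 W=0
Move 8: W@(3,3) -> caps B=0 W=1
Move 9: B@(0,1) -> caps B=0 W=1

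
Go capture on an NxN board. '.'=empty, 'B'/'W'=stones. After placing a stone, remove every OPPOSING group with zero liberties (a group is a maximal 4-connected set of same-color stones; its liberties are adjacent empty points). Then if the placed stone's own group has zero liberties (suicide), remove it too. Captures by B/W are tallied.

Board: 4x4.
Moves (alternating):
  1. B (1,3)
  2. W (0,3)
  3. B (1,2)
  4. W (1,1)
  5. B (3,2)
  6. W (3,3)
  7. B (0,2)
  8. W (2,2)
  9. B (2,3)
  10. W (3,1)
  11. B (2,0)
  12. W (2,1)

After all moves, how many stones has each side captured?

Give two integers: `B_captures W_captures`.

Move 1: B@(1,3) -> caps B=0 W=0
Move 2: W@(0,3) -> caps B=0 W=0
Move 3: B@(1,2) -> caps B=0 W=0
Move 4: W@(1,1) -> caps B=0 W=0
Move 5: B@(3,2) -> caps B=0 W=0
Move 6: W@(3,3) -> caps B=0 W=0
Move 7: B@(0,2) -> caps B=1 W=0
Move 8: W@(2,2) -> caps B=1 W=0
Move 9: B@(2,3) -> caps B=2 W=0
Move 10: W@(3,1) -> caps B=2 W=0
Move 11: B@(2,0) -> caps B=2 W=0
Move 12: W@(2,1) -> caps B=2 W=0

Answer: 2 0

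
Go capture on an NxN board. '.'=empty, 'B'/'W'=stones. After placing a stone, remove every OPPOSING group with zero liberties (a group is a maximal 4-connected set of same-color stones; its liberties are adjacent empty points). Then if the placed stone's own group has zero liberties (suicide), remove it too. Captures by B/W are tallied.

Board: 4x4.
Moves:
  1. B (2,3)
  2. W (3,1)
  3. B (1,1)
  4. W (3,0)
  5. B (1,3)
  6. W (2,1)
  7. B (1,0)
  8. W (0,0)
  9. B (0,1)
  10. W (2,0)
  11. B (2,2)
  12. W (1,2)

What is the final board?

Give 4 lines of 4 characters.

Answer: .B..
BBWB
WWBB
WW..

Derivation:
Move 1: B@(2,3) -> caps B=0 W=0
Move 2: W@(3,1) -> caps B=0 W=0
Move 3: B@(1,1) -> caps B=0 W=0
Move 4: W@(3,0) -> caps B=0 W=0
Move 5: B@(1,3) -> caps B=0 W=0
Move 6: W@(2,1) -> caps B=0 W=0
Move 7: B@(1,0) -> caps B=0 W=0
Move 8: W@(0,0) -> caps B=0 W=0
Move 9: B@(0,1) -> caps B=1 W=0
Move 10: W@(2,0) -> caps B=1 W=0
Move 11: B@(2,2) -> caps B=1 W=0
Move 12: W@(1,2) -> caps B=1 W=0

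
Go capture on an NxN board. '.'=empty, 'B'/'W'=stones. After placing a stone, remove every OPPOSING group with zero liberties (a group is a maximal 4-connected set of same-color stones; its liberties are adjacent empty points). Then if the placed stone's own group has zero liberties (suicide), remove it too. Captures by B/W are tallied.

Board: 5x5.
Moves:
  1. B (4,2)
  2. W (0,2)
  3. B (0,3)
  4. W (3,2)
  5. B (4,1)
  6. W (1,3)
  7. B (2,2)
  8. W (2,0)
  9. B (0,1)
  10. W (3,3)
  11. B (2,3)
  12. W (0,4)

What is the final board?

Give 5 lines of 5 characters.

Move 1: B@(4,2) -> caps B=0 W=0
Move 2: W@(0,2) -> caps B=0 W=0
Move 3: B@(0,3) -> caps B=0 W=0
Move 4: W@(3,2) -> caps B=0 W=0
Move 5: B@(4,1) -> caps B=0 W=0
Move 6: W@(1,3) -> caps B=0 W=0
Move 7: B@(2,2) -> caps B=0 W=0
Move 8: W@(2,0) -> caps B=0 W=0
Move 9: B@(0,1) -> caps B=0 W=0
Move 10: W@(3,3) -> caps B=0 W=0
Move 11: B@(2,3) -> caps B=0 W=0
Move 12: W@(0,4) -> caps B=0 W=1

Answer: .BW.W
...W.
W.BB.
..WW.
.BB..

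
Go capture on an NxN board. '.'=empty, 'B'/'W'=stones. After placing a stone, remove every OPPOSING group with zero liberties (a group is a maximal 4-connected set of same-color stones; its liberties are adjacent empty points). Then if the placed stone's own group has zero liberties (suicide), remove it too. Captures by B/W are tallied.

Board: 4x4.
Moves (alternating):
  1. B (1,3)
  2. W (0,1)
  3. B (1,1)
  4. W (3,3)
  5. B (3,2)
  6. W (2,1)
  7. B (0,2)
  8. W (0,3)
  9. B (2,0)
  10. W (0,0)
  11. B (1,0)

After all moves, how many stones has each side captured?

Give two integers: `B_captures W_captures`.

Answer: 2 0

Derivation:
Move 1: B@(1,3) -> caps B=0 W=0
Move 2: W@(0,1) -> caps B=0 W=0
Move 3: B@(1,1) -> caps B=0 W=0
Move 4: W@(3,3) -> caps B=0 W=0
Move 5: B@(3,2) -> caps B=0 W=0
Move 6: W@(2,1) -> caps B=0 W=0
Move 7: B@(0,2) -> caps B=0 W=0
Move 8: W@(0,3) -> caps B=0 W=0
Move 9: B@(2,0) -> caps B=0 W=0
Move 10: W@(0,0) -> caps B=0 W=0
Move 11: B@(1,0) -> caps B=2 W=0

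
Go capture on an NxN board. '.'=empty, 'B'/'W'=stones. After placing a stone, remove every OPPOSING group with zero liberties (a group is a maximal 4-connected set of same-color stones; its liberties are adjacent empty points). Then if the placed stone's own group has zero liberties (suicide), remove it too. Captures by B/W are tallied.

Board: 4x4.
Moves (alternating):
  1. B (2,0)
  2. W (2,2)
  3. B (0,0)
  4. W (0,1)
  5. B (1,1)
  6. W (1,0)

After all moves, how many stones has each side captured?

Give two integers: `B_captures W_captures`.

Move 1: B@(2,0) -> caps B=0 W=0
Move 2: W@(2,2) -> caps B=0 W=0
Move 3: B@(0,0) -> caps B=0 W=0
Move 4: W@(0,1) -> caps B=0 W=0
Move 5: B@(1,1) -> caps B=0 W=0
Move 6: W@(1,0) -> caps B=0 W=1

Answer: 0 1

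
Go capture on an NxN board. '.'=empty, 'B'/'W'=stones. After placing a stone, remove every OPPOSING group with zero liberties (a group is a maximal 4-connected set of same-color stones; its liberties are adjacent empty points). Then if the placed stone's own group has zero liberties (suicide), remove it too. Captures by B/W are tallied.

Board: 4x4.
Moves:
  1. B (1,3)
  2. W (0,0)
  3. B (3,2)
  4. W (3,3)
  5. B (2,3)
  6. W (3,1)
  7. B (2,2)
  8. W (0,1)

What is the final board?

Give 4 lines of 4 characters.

Answer: WW..
...B
..BB
.WB.

Derivation:
Move 1: B@(1,3) -> caps B=0 W=0
Move 2: W@(0,0) -> caps B=0 W=0
Move 3: B@(3,2) -> caps B=0 W=0
Move 4: W@(3,3) -> caps B=0 W=0
Move 5: B@(2,3) -> caps B=1 W=0
Move 6: W@(3,1) -> caps B=1 W=0
Move 7: B@(2,2) -> caps B=1 W=0
Move 8: W@(0,1) -> caps B=1 W=0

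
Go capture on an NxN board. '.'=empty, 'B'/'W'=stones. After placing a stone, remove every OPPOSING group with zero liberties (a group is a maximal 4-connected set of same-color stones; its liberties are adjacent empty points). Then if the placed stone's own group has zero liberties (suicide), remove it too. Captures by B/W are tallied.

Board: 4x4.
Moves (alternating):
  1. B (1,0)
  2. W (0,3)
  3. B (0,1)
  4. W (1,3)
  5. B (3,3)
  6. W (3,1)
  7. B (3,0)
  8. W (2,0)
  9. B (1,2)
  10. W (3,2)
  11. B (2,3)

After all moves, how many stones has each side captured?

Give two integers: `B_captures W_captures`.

Move 1: B@(1,0) -> caps B=0 W=0
Move 2: W@(0,3) -> caps B=0 W=0
Move 3: B@(0,1) -> caps B=0 W=0
Move 4: W@(1,3) -> caps B=0 W=0
Move 5: B@(3,3) -> caps B=0 W=0
Move 6: W@(3,1) -> caps B=0 W=0
Move 7: B@(3,0) -> caps B=0 W=0
Move 8: W@(2,0) -> caps B=0 W=1
Move 9: B@(1,2) -> caps B=0 W=1
Move 10: W@(3,2) -> caps B=0 W=1
Move 11: B@(2,3) -> caps B=0 W=1

Answer: 0 1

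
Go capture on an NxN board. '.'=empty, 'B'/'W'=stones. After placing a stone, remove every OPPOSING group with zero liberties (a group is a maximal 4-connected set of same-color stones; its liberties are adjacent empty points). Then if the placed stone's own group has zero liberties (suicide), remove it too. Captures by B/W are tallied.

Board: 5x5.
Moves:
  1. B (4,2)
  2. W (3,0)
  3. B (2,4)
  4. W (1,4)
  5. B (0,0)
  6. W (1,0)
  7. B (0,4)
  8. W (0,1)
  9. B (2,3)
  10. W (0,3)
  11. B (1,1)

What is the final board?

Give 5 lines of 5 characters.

Answer: .W.W.
WB..W
...BB
W....
..B..

Derivation:
Move 1: B@(4,2) -> caps B=0 W=0
Move 2: W@(3,0) -> caps B=0 W=0
Move 3: B@(2,4) -> caps B=0 W=0
Move 4: W@(1,4) -> caps B=0 W=0
Move 5: B@(0,0) -> caps B=0 W=0
Move 6: W@(1,0) -> caps B=0 W=0
Move 7: B@(0,4) -> caps B=0 W=0
Move 8: W@(0,1) -> caps B=0 W=1
Move 9: B@(2,3) -> caps B=0 W=1
Move 10: W@(0,3) -> caps B=0 W=2
Move 11: B@(1,1) -> caps B=0 W=2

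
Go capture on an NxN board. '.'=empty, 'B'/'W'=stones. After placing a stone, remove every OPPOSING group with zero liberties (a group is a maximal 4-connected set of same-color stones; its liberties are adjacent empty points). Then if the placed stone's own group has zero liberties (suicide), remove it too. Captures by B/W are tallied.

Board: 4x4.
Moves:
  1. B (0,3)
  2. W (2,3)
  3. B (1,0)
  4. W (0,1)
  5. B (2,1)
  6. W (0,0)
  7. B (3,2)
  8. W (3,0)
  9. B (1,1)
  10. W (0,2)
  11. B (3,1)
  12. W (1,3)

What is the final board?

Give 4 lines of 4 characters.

Answer: WWW.
BB.W
.B.W
WBB.

Derivation:
Move 1: B@(0,3) -> caps B=0 W=0
Move 2: W@(2,3) -> caps B=0 W=0
Move 3: B@(1,0) -> caps B=0 W=0
Move 4: W@(0,1) -> caps B=0 W=0
Move 5: B@(2,1) -> caps B=0 W=0
Move 6: W@(0,0) -> caps B=0 W=0
Move 7: B@(3,2) -> caps B=0 W=0
Move 8: W@(3,0) -> caps B=0 W=0
Move 9: B@(1,1) -> caps B=0 W=0
Move 10: W@(0,2) -> caps B=0 W=0
Move 11: B@(3,1) -> caps B=0 W=0
Move 12: W@(1,3) -> caps B=0 W=1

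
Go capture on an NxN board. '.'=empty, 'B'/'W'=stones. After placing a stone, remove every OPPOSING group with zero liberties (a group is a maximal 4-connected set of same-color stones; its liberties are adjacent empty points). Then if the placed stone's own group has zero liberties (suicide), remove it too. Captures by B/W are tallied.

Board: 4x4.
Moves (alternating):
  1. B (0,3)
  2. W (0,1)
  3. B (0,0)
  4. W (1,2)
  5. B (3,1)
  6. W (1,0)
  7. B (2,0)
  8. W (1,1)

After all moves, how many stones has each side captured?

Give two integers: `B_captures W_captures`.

Answer: 0 1

Derivation:
Move 1: B@(0,3) -> caps B=0 W=0
Move 2: W@(0,1) -> caps B=0 W=0
Move 3: B@(0,0) -> caps B=0 W=0
Move 4: W@(1,2) -> caps B=0 W=0
Move 5: B@(3,1) -> caps B=0 W=0
Move 6: W@(1,0) -> caps B=0 W=1
Move 7: B@(2,0) -> caps B=0 W=1
Move 8: W@(1,1) -> caps B=0 W=1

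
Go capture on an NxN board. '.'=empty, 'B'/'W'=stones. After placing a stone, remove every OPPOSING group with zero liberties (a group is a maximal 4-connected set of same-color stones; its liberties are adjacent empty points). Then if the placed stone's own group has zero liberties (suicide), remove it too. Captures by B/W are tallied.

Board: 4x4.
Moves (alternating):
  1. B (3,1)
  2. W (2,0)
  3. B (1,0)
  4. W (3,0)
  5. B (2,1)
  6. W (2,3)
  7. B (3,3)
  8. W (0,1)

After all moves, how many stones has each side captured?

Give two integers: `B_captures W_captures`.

Move 1: B@(3,1) -> caps B=0 W=0
Move 2: W@(2,0) -> caps B=0 W=0
Move 3: B@(1,0) -> caps B=0 W=0
Move 4: W@(3,0) -> caps B=0 W=0
Move 5: B@(2,1) -> caps B=2 W=0
Move 6: W@(2,3) -> caps B=2 W=0
Move 7: B@(3,3) -> caps B=2 W=0
Move 8: W@(0,1) -> caps B=2 W=0

Answer: 2 0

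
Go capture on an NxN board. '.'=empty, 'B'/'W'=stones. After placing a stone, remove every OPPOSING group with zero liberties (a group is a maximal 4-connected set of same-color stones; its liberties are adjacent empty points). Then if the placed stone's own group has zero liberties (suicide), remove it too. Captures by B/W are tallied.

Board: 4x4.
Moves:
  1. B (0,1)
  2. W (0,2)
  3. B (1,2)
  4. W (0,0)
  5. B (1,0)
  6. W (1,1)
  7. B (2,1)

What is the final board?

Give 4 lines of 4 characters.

Answer: .BW.
B.B.
.B..
....

Derivation:
Move 1: B@(0,1) -> caps B=0 W=0
Move 2: W@(0,2) -> caps B=0 W=0
Move 3: B@(1,2) -> caps B=0 W=0
Move 4: W@(0,0) -> caps B=0 W=0
Move 5: B@(1,0) -> caps B=1 W=0
Move 6: W@(1,1) -> caps B=1 W=0
Move 7: B@(2,1) -> caps B=2 W=0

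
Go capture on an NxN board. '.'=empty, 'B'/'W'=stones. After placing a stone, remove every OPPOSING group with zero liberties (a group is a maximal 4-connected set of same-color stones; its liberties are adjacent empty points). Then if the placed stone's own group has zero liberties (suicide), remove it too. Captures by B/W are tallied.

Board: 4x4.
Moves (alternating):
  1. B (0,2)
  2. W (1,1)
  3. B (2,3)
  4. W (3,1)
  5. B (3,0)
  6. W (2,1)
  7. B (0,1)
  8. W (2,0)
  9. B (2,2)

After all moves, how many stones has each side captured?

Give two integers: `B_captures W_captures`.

Answer: 0 1

Derivation:
Move 1: B@(0,2) -> caps B=0 W=0
Move 2: W@(1,1) -> caps B=0 W=0
Move 3: B@(2,3) -> caps B=0 W=0
Move 4: W@(3,1) -> caps B=0 W=0
Move 5: B@(3,0) -> caps B=0 W=0
Move 6: W@(2,1) -> caps B=0 W=0
Move 7: B@(0,1) -> caps B=0 W=0
Move 8: W@(2,0) -> caps B=0 W=1
Move 9: B@(2,2) -> caps B=0 W=1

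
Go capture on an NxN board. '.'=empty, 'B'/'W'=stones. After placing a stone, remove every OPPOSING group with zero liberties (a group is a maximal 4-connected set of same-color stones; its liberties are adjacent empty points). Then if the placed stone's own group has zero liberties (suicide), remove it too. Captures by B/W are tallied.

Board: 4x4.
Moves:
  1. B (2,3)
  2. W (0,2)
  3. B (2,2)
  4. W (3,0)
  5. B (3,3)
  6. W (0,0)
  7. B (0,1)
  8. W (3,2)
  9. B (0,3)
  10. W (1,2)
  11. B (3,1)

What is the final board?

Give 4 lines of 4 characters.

Answer: WBWB
..W.
..BB
WB.B

Derivation:
Move 1: B@(2,3) -> caps B=0 W=0
Move 2: W@(0,2) -> caps B=0 W=0
Move 3: B@(2,2) -> caps B=0 W=0
Move 4: W@(3,0) -> caps B=0 W=0
Move 5: B@(3,3) -> caps B=0 W=0
Move 6: W@(0,0) -> caps B=0 W=0
Move 7: B@(0,1) -> caps B=0 W=0
Move 8: W@(3,2) -> caps B=0 W=0
Move 9: B@(0,3) -> caps B=0 W=0
Move 10: W@(1,2) -> caps B=0 W=0
Move 11: B@(3,1) -> caps B=1 W=0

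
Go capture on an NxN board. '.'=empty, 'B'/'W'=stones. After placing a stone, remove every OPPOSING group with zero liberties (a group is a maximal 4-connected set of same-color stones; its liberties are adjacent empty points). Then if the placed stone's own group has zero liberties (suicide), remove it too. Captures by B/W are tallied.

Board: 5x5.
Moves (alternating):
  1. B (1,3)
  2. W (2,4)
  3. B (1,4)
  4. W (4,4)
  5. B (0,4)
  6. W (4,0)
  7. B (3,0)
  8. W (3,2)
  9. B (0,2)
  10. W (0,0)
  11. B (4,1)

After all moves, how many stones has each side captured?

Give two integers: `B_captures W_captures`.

Move 1: B@(1,3) -> caps B=0 W=0
Move 2: W@(2,4) -> caps B=0 W=0
Move 3: B@(1,4) -> caps B=0 W=0
Move 4: W@(4,4) -> caps B=0 W=0
Move 5: B@(0,4) -> caps B=0 W=0
Move 6: W@(4,0) -> caps B=0 W=0
Move 7: B@(3,0) -> caps B=0 W=0
Move 8: W@(3,2) -> caps B=0 W=0
Move 9: B@(0,2) -> caps B=0 W=0
Move 10: W@(0,0) -> caps B=0 W=0
Move 11: B@(4,1) -> caps B=1 W=0

Answer: 1 0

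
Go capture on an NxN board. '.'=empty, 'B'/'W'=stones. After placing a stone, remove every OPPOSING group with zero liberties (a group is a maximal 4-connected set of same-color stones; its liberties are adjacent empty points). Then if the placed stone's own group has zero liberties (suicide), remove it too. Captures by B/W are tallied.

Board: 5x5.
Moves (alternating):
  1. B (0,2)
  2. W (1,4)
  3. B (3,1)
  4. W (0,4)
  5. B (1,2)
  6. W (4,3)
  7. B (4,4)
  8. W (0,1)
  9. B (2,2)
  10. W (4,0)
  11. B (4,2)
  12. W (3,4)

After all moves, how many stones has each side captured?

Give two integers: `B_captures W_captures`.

Answer: 0 1

Derivation:
Move 1: B@(0,2) -> caps B=0 W=0
Move 2: W@(1,4) -> caps B=0 W=0
Move 3: B@(3,1) -> caps B=0 W=0
Move 4: W@(0,4) -> caps B=0 W=0
Move 5: B@(1,2) -> caps B=0 W=0
Move 6: W@(4,3) -> caps B=0 W=0
Move 7: B@(4,4) -> caps B=0 W=0
Move 8: W@(0,1) -> caps B=0 W=0
Move 9: B@(2,2) -> caps B=0 W=0
Move 10: W@(4,0) -> caps B=0 W=0
Move 11: B@(4,2) -> caps B=0 W=0
Move 12: W@(3,4) -> caps B=0 W=1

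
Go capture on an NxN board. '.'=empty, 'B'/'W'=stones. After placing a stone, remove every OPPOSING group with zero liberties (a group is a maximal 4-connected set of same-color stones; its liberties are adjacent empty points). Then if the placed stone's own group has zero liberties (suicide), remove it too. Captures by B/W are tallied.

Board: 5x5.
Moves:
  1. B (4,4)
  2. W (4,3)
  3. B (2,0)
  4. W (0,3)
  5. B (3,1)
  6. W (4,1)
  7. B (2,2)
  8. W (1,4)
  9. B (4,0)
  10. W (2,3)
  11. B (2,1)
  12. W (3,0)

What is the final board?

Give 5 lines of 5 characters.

Move 1: B@(4,4) -> caps B=0 W=0
Move 2: W@(4,3) -> caps B=0 W=0
Move 3: B@(2,0) -> caps B=0 W=0
Move 4: W@(0,3) -> caps B=0 W=0
Move 5: B@(3,1) -> caps B=0 W=0
Move 6: W@(4,1) -> caps B=0 W=0
Move 7: B@(2,2) -> caps B=0 W=0
Move 8: W@(1,4) -> caps B=0 W=0
Move 9: B@(4,0) -> caps B=0 W=0
Move 10: W@(2,3) -> caps B=0 W=0
Move 11: B@(2,1) -> caps B=0 W=0
Move 12: W@(3,0) -> caps B=0 W=1

Answer: ...W.
....W
BBBW.
WB...
.W.WB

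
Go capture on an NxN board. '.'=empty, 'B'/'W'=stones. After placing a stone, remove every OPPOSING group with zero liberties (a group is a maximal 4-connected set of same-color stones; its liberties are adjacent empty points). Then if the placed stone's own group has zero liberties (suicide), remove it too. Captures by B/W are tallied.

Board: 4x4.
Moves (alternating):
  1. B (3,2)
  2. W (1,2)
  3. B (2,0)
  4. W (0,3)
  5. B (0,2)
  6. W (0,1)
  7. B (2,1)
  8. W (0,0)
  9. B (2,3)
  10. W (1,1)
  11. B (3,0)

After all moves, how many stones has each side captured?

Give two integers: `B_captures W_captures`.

Answer: 0 1

Derivation:
Move 1: B@(3,2) -> caps B=0 W=0
Move 2: W@(1,2) -> caps B=0 W=0
Move 3: B@(2,0) -> caps B=0 W=0
Move 4: W@(0,3) -> caps B=0 W=0
Move 5: B@(0,2) -> caps B=0 W=0
Move 6: W@(0,1) -> caps B=0 W=1
Move 7: B@(2,1) -> caps B=0 W=1
Move 8: W@(0,0) -> caps B=0 W=1
Move 9: B@(2,3) -> caps B=0 W=1
Move 10: W@(1,1) -> caps B=0 W=1
Move 11: B@(3,0) -> caps B=0 W=1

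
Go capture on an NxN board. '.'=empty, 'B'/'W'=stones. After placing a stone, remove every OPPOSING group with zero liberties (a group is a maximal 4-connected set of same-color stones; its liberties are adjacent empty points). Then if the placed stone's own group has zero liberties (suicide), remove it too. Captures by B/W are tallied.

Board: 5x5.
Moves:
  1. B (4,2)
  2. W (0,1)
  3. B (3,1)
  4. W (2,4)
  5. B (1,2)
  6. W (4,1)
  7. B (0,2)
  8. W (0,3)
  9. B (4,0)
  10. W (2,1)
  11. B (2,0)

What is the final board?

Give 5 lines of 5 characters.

Move 1: B@(4,2) -> caps B=0 W=0
Move 2: W@(0,1) -> caps B=0 W=0
Move 3: B@(3,1) -> caps B=0 W=0
Move 4: W@(2,4) -> caps B=0 W=0
Move 5: B@(1,2) -> caps B=0 W=0
Move 6: W@(4,1) -> caps B=0 W=0
Move 7: B@(0,2) -> caps B=0 W=0
Move 8: W@(0,3) -> caps B=0 W=0
Move 9: B@(4,0) -> caps B=1 W=0
Move 10: W@(2,1) -> caps B=1 W=0
Move 11: B@(2,0) -> caps B=1 W=0

Answer: .WBW.
..B..
BW..W
.B...
B.B..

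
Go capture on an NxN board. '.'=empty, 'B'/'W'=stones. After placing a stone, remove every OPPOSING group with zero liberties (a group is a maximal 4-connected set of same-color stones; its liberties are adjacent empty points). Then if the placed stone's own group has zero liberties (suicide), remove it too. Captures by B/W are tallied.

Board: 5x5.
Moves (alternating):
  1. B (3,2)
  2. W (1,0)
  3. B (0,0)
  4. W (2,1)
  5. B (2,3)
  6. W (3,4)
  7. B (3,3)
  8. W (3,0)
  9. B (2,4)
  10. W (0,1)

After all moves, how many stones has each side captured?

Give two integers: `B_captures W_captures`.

Move 1: B@(3,2) -> caps B=0 W=0
Move 2: W@(1,0) -> caps B=0 W=0
Move 3: B@(0,0) -> caps B=0 W=0
Move 4: W@(2,1) -> caps B=0 W=0
Move 5: B@(2,3) -> caps B=0 W=0
Move 6: W@(3,4) -> caps B=0 W=0
Move 7: B@(3,3) -> caps B=0 W=0
Move 8: W@(3,0) -> caps B=0 W=0
Move 9: B@(2,4) -> caps B=0 W=0
Move 10: W@(0,1) -> caps B=0 W=1

Answer: 0 1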